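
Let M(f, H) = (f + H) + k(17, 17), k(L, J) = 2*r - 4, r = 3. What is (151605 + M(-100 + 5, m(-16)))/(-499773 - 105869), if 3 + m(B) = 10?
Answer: -151519/605642 ≈ -0.25018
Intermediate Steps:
m(B) = 7 (m(B) = -3 + 10 = 7)
k(L, J) = 2 (k(L, J) = 2*3 - 4 = 6 - 4 = 2)
M(f, H) = 2 + H + f (M(f, H) = (f + H) + 2 = (H + f) + 2 = 2 + H + f)
(151605 + M(-100 + 5, m(-16)))/(-499773 - 105869) = (151605 + (2 + 7 + (-100 + 5)))/(-499773 - 105869) = (151605 + (2 + 7 - 95))/(-605642) = (151605 - 86)*(-1/605642) = 151519*(-1/605642) = -151519/605642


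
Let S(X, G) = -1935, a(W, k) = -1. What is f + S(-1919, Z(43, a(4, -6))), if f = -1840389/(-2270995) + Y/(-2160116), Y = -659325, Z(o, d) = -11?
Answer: -9486887672034201/4905612635420 ≈ -1933.9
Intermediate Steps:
f = 5472777503499/4905612635420 (f = -1840389/(-2270995) - 659325/(-2160116) = -1840389*(-1/2270995) - 659325*(-1/2160116) = 1840389/2270995 + 659325/2160116 = 5472777503499/4905612635420 ≈ 1.1156)
f + S(-1919, Z(43, a(4, -6))) = 5472777503499/4905612635420 - 1935 = -9486887672034201/4905612635420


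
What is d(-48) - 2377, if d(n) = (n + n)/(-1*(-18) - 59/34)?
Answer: -1317745/553 ≈ -2382.9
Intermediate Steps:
d(n) = 68*n/553 (d(n) = (2*n)/(18 - 59*1/34) = (2*n)/(18 - 59/34) = (2*n)/(553/34) = (2*n)*(34/553) = 68*n/553)
d(-48) - 2377 = (68/553)*(-48) - 2377 = -3264/553 - 2377 = -1317745/553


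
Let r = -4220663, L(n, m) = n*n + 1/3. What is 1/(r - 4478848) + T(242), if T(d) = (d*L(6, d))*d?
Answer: 6170346631137/2899837 ≈ 2.1278e+6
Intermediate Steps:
L(n, m) = ⅓ + n² (L(n, m) = n² + ⅓ = ⅓ + n²)
T(d) = 109*d²/3 (T(d) = (d*(⅓ + 6²))*d = (d*(⅓ + 36))*d = (d*(109/3))*d = (109*d/3)*d = 109*d²/3)
1/(r - 4478848) + T(242) = 1/(-4220663 - 4478848) + (109/3)*242² = 1/(-8699511) + (109/3)*58564 = -1/8699511 + 6383476/3 = 6170346631137/2899837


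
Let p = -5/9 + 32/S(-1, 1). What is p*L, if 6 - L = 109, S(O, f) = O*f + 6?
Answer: -27089/45 ≈ -601.98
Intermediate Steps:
S(O, f) = 6 + O*f
L = -103 (L = 6 - 1*109 = 6 - 109 = -103)
p = 263/45 (p = -5/9 + 32/(6 - 1*1) = -5*⅑ + 32/(6 - 1) = -5/9 + 32/5 = 263/45 ≈ 5.8444)
p*L = (263/45)*(-103) = -27089/45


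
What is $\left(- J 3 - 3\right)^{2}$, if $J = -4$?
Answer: $81$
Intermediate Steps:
$\left(- J 3 - 3\right)^{2} = \left(\left(-1\right) \left(-4\right) 3 - 3\right)^{2} = \left(4 \cdot 3 - 3\right)^{2} = \left(12 - 3\right)^{2} = 9^{2} = 81$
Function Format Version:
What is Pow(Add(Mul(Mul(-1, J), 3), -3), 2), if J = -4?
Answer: 81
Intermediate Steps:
Pow(Add(Mul(Mul(-1, J), 3), -3), 2) = Pow(Add(Mul(Mul(-1, -4), 3), -3), 2) = Pow(Add(Mul(4, 3), -3), 2) = Pow(Add(12, -3), 2) = Pow(9, 2) = 81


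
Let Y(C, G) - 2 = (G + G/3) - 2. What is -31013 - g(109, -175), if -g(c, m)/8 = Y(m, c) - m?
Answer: -85351/3 ≈ -28450.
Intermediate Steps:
Y(C, G) = 4*G/3 (Y(C, G) = 2 + ((G + G/3) - 2) = 2 + (4*G/3 - 2) = 2 + (-2 + 4*G/3) = 4*G/3)
g(c, m) = 8*m - 32*c/3 (g(c, m) = -8*(4*c/3 - m) = -8*(-m + 4*c/3) = 8*m - 32*c/3)
-31013 - g(109, -175) = -31013 - (8*(-175) - 32/3*109) = -31013 - (-1400 - 3488/3) = -31013 - 1*(-7688/3) = -31013 + 7688/3 = -85351/3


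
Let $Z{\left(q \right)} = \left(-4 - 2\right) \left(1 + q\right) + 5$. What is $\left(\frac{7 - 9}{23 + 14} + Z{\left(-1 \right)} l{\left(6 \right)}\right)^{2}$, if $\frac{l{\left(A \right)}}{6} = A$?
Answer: $\frac{44328964}{1369} \approx 32381.0$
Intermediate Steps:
$Z{\left(q \right)} = -1 - 6 q$ ($Z{\left(q \right)} = - 6 \left(1 + q\right) + 5 = \left(-6 - 6 q\right) + 5 = -1 - 6 q$)
$l{\left(A \right)} = 6 A$
$\left(\frac{7 - 9}{23 + 14} + Z{\left(-1 \right)} l{\left(6 \right)}\right)^{2} = \left(\frac{7 - 9}{23 + 14} + \left(-1 - -6\right) 6 \cdot 6\right)^{2} = \left(- \frac{2}{37} + \left(-1 + 6\right) 36\right)^{2} = \left(\left(-2\right) \frac{1}{37} + 5 \cdot 36\right)^{2} = \left(- \frac{2}{37} + 180\right)^{2} = \left(\frac{6658}{37}\right)^{2} = \frac{44328964}{1369}$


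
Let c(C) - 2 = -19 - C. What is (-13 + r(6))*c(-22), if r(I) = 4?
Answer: -45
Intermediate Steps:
c(C) = -17 - C (c(C) = 2 + (-19 - C) = -17 - C)
(-13 + r(6))*c(-22) = (-13 + 4)*(-17 - 1*(-22)) = -9*(-17 + 22) = -9*5 = -45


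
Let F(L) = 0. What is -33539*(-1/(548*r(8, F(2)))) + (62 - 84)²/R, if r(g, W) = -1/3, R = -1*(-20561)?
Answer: -2068520905/11267428 ≈ -183.58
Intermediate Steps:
R = 20561
r(g, W) = -⅓ (r(g, W) = -1*⅓ = -⅓)
-33539*(-1/(548*r(8, F(2)))) + (62 - 84)²/R = -33539/((-548*(-⅓))) + (62 - 84)²/20561 = -33539/548/3 + (-22)²*(1/20561) = -33539*3/548 + 484*(1/20561) = -100617/548 + 484/20561 = -2068520905/11267428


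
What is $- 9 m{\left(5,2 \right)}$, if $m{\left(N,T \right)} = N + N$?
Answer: $-90$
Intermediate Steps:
$m{\left(N,T \right)} = 2 N$
$- 9 m{\left(5,2 \right)} = - 9 \cdot 2 \cdot 5 = \left(-9\right) 10 = -90$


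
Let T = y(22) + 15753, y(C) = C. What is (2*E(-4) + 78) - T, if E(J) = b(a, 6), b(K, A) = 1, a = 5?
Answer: -15695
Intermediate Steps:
E(J) = 1
T = 15775 (T = 22 + 15753 = 15775)
(2*E(-4) + 78) - T = (2*1 + 78) - 1*15775 = (2 + 78) - 15775 = 80 - 15775 = -15695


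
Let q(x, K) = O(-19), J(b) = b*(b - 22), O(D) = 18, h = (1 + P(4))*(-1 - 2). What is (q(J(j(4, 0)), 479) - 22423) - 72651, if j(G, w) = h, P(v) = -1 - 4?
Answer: -95056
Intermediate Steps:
P(v) = -5
h = 12 (h = (1 - 5)*(-1 - 2) = -4*(-3) = 12)
j(G, w) = 12
J(b) = b*(-22 + b)
q(x, K) = 18
(q(J(j(4, 0)), 479) - 22423) - 72651 = (18 - 22423) - 72651 = -22405 - 72651 = -95056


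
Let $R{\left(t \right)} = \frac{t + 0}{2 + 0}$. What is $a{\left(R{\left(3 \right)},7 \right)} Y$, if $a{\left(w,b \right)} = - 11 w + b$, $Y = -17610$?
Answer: $167295$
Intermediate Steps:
$R{\left(t \right)} = \frac{t}{2}$
$a{\left(w,b \right)} = b - 11 w$
$a{\left(R{\left(3 \right)},7 \right)} Y = \left(7 - 11 \cdot \frac{1}{2} \cdot 3\right) \left(-17610\right) = \left(7 - \frac{33}{2}\right) \left(-17610\right) = \left(- \frac{19}{2}\right) \left(-17610\right) = 167295$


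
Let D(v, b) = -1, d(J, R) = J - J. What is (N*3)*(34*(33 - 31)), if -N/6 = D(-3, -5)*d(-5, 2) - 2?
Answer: 2448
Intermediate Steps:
d(J, R) = 0
N = 12 (N = -6*(-1*0 - 2) = -6*(0 - 2) = -6*(-2) = 12)
(N*3)*(34*(33 - 31)) = (12*3)*(34*(33 - 31)) = 36*(34*2) = 36*68 = 2448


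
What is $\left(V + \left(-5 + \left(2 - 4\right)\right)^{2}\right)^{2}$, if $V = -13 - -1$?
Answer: $1369$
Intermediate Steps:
$V = -12$ ($V = -13 + 1 = -12$)
$\left(V + \left(-5 + \left(2 - 4\right)\right)^{2}\right)^{2} = \left(-12 + \left(-5 + \left(2 - 4\right)\right)^{2}\right)^{2} = \left(-12 + \left(-5 - 2\right)^{2}\right)^{2} = \left(-12 + \left(-7\right)^{2}\right)^{2} = \left(-12 + 49\right)^{2} = 37^{2} = 1369$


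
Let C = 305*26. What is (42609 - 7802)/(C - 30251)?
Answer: -34807/22321 ≈ -1.5594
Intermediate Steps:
C = 7930
(42609 - 7802)/(C - 30251) = (42609 - 7802)/(7930 - 30251) = 34807/(-22321) = 34807*(-1/22321) = -34807/22321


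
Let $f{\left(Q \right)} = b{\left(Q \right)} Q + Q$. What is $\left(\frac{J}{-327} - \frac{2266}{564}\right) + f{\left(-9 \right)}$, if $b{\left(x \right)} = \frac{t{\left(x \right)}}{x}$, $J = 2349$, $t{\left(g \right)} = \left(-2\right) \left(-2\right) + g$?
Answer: $- \frac{774635}{30738} \approx -25.201$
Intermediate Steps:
$t{\left(g \right)} = 4 + g$
$b{\left(x \right)} = \frac{4 + x}{x}$
$f{\left(Q \right)} = 4 + 2 Q$ ($f{\left(Q \right)} = \frac{4 + Q}{Q} Q + Q = \left(4 + Q\right) + Q = 4 + 2 Q$)
$\left(\frac{J}{-327} - \frac{2266}{564}\right) + f{\left(-9 \right)} = \left(\frac{2349}{-327} - \frac{2266}{564}\right) + \left(4 + 2 \left(-9\right)\right) = \left(2349 \left(- \frac{1}{327}\right) - \frac{1133}{282}\right) + \left(4 - 18\right) = \left(- \frac{783}{109} - \frac{1133}{282}\right) - 14 = - \frac{344303}{30738} - 14 = - \frac{774635}{30738}$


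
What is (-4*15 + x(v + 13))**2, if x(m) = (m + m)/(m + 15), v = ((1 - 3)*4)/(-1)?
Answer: 124609/36 ≈ 3461.4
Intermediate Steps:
v = 8 (v = -2*4*(-1) = -8*(-1) = 8)
x(m) = 2*m/(15 + m) (x(m) = (2*m)/(15 + m) = 2*m/(15 + m))
(-4*15 + x(v + 13))**2 = (-4*15 + 2*(8 + 13)/(15 + (8 + 13)))**2 = (-60 + 2*21/(15 + 21))**2 = (-60 + 2*21/36)**2 = (-60 + 2*21*(1/36))**2 = (-60 + 7/6)**2 = (-353/6)**2 = 124609/36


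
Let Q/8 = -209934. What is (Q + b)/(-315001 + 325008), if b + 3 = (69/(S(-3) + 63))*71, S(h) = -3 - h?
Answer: -35267342/210147 ≈ -167.82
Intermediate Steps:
Q = -1679472 (Q = 8*(-209934) = -1679472)
b = 1570/21 (b = -3 + (69/((-3 - 1*(-3)) + 63))*71 = -3 + (69/((-3 + 3) + 63))*71 = -3 + (69/(0 + 63))*71 = -3 + (69/63)*71 = -3 + ((1/63)*69)*71 = -3 + (23/21)*71 = -3 + 1633/21 = 1570/21 ≈ 74.762)
(Q + b)/(-315001 + 325008) = (-1679472 + 1570/21)/(-315001 + 325008) = -35267342/21/10007 = -35267342/21*1/10007 = -35267342/210147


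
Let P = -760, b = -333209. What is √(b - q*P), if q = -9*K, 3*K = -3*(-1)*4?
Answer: I*√360569 ≈ 600.47*I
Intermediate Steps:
K = 4 (K = (-3*(-1)*4)/3 = (3*4)/3 = (⅓)*12 = 4)
q = -36 (q = -9*4 = -36)
√(b - q*P) = √(-333209 - (-36)*(-760)) = √(-333209 - 1*27360) = √(-333209 - 27360) = √(-360569) = I*√360569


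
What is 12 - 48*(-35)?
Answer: 1692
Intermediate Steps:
12 - 48*(-35) = 12 + 1680 = 1692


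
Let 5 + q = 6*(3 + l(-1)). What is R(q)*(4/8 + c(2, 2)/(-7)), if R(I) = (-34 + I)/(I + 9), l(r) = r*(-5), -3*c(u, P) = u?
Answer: 75/728 ≈ 0.10302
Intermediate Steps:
c(u, P) = -u/3
l(r) = -5*r
q = 43 (q = -5 + 6*(3 - 5*(-1)) = -5 + 6*(3 + 5) = -5 + 6*8 = -5 + 48 = 43)
R(I) = (-34 + I)/(9 + I)
R(q)*(4/8 + c(2, 2)/(-7)) = ((-34 + 43)/(9 + 43))*(4/8 - 1/3*2/(-7)) = (9/52)*(4*(1/8) - 2/3*(-1/7)) = ((1/52)*9)*(1/2 + 2/21) = (9/52)*(25/42) = 75/728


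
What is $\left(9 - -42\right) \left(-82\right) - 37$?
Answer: $-4219$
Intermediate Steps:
$\left(9 - -42\right) \left(-82\right) - 37 = \left(9 + 42\right) \left(-82\right) - 37 = 51 \left(-82\right) - 37 = -4182 - 37 = -4219$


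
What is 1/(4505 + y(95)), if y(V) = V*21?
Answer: 1/6500 ≈ 0.00015385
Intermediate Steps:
y(V) = 21*V
1/(4505 + y(95)) = 1/(4505 + 21*95) = 1/(4505 + 1995) = 1/6500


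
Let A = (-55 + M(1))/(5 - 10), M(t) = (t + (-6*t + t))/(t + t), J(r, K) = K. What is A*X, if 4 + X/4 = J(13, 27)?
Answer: 5244/5 ≈ 1048.8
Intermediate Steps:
M(t) = -2 (M(t) = (t - 5*t)/((2*t)) = (-4*t)*(1/(2*t)) = -2)
A = 57/5 (A = (-55 - 2)/(5 - 10) = -57/(-5) = -57*(-⅕) = 57/5 ≈ 11.400)
X = 92 (X = -16 + 4*27 = -16 + 108 = 92)
A*X = (57/5)*92 = 5244/5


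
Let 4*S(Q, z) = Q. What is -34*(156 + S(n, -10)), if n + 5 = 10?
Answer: -10693/2 ≈ -5346.5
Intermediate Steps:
n = 5 (n = -5 + 10 = 5)
S(Q, z) = Q/4
-34*(156 + S(n, -10)) = -34*(156 + (¼)*5) = -34*(156 + 5/4) = -34*629/4 = -10693/2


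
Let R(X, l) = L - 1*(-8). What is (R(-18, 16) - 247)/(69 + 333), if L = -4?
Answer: -81/134 ≈ -0.60448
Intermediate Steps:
R(X, l) = 4 (R(X, l) = -4 - 1*(-8) = -4 + 8 = 4)
(R(-18, 16) - 247)/(69 + 333) = (4 - 247)/(69 + 333) = -243/402 = -243*1/402 = -81/134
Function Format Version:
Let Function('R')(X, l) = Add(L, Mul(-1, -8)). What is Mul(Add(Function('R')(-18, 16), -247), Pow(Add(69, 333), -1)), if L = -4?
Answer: Rational(-81, 134) ≈ -0.60448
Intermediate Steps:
Function('R')(X, l) = 4 (Function('R')(X, l) = Add(-4, Mul(-1, -8)) = Add(-4, 8) = 4)
Mul(Add(Function('R')(-18, 16), -247), Pow(Add(69, 333), -1)) = Mul(Add(4, -247), Pow(Add(69, 333), -1)) = Mul(-243, Pow(402, -1)) = Mul(-243, Rational(1, 402)) = Rational(-81, 134)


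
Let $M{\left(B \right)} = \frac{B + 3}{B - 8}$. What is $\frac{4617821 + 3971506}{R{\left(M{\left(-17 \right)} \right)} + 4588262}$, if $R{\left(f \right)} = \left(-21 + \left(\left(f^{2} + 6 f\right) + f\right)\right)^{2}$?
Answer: $\frac{3355205859375}{1792399653191} \approx 1.8719$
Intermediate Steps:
$M{\left(B \right)} = \frac{3 + B}{-8 + B}$
$R{\left(f \right)} = \left(-21 + f^{2} + 7 f\right)^{2}$ ($R{\left(f \right)} = \left(-21 + \left(f^{2} + 7 f\right)\right)^{2} = \left(-21 + f^{2} + 7 f\right)^{2}$)
$\frac{4617821 + 3971506}{R{\left(M{\left(-17 \right)} \right)} + 4588262} = \frac{4617821 + 3971506}{\left(-21 + \left(\frac{3 - 17}{-8 - 17}\right)^{2} + 7 \frac{3 - 17}{-8 - 17}\right)^{2} + 4588262} = \frac{8589327}{\left(-21 + \left(\frac{1}{-25} \left(-14\right)\right)^{2} + 7 \frac{1}{-25} \left(-14\right)\right)^{2} + 4588262} = \frac{8589327}{\left(-21 + \left(\left(- \frac{1}{25}\right) \left(-14\right)\right)^{2} + 7 \left(\left(- \frac{1}{25}\right) \left(-14\right)\right)\right)^{2} + 4588262} = \frac{8589327}{\left(-21 + \left(\frac{14}{25}\right)^{2} + 7 \cdot \frac{14}{25}\right)^{2} + 4588262} = \frac{8589327}{\left(-21 + \frac{196}{625} + \frac{98}{25}\right)^{2} + 4588262} = \frac{8589327}{\left(- \frac{10479}{625}\right)^{2} + 4588262} = \frac{8589327}{\frac{109809441}{390625} + 4588262} = \frac{8589327}{\frac{1792399653191}{390625}} = 8589327 \cdot \frac{390625}{1792399653191} = \frac{3355205859375}{1792399653191}$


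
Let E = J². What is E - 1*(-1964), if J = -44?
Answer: 3900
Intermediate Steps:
E = 1936 (E = (-44)² = 1936)
E - 1*(-1964) = 1936 - 1*(-1964) = 1936 + 1964 = 3900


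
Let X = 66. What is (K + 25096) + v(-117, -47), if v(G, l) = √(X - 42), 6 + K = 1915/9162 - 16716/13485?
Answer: 1033243794361/41183190 + 2*√6 ≈ 25094.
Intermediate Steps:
K = -289541879/41183190 (K = -6 + (1915/9162 - 16716/13485) = -6 + (1915*(1/9162) - 16716*1/13485) = -6 + (1915/9162 - 5572/4495) = -6 - 42442739/41183190 = -289541879/41183190 ≈ -7.0306)
v(G, l) = 2*√6 (v(G, l) = √(66 - 42) = √24 = 2*√6)
(K + 25096) + v(-117, -47) = (-289541879/41183190 + 25096) + 2*√6 = 1033243794361/41183190 + 2*√6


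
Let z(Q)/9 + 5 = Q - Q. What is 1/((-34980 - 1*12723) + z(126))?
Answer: -1/47748 ≈ -2.0943e-5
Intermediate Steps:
z(Q) = -45 (z(Q) = -45 + 9*(Q - Q) = -45 + 9*0 = -45 + 0 = -45)
1/((-34980 - 1*12723) + z(126)) = 1/((-34980 - 1*12723) - 45) = 1/((-34980 - 12723) - 45) = 1/(-47703 - 45) = 1/(-47748) = -1/47748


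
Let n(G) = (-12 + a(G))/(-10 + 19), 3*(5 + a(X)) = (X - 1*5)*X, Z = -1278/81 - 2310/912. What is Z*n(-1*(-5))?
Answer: 425833/12312 ≈ 34.587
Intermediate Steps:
Z = -25049/1368 (Z = -1278*1/81 - 2310*1/912 = -142/9 - 385/152 = -25049/1368 ≈ -18.311)
a(X) = -5 + X*(-5 + X)/3 (a(X) = -5 + ((X - 1*5)*X)/3 = -5 + ((X - 5)*X)/3 = -5 + ((-5 + X)*X)/3 = -5 + (X*(-5 + X))/3 = -5 + X*(-5 + X)/3)
n(G) = -17/9 - 5*G/27 + G²/27 (n(G) = (-12 + (-5 - 5*G/3 + G²/3))/(-10 + 19) = (-17 - 5*G/3 + G²/3)/9 = (-17 - 5*G/3 + G²/3)*(⅑) = -17/9 - 5*G/27 + G²/27)
Z*n(-1*(-5)) = -25049*(-17/9 - (-5)*(-5)/27 + (-1*(-5))²/27)/1368 = -25049*(-17/9 - 5/27*5 + (1/27)*5²)/1368 = -25049*(-17/9 - 25/27 + (1/27)*25)/1368 = -25049*(-17/9 - 25/27 + 25/27)/1368 = -25049/1368*(-17/9) = 425833/12312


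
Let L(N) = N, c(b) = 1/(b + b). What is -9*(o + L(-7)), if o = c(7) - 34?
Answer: 5157/14 ≈ 368.36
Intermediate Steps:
c(b) = 1/(2*b)
o = -475/14 (o = (½)/7 - 34 = (½)*(⅐) - 34 = 1/14 - 34 = -475/14 ≈ -33.929)
-9*(o + L(-7)) = -9*(-475/14 - 7) = -9*(-573/14) = 5157/14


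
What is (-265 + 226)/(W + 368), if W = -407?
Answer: 1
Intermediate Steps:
(-265 + 226)/(W + 368) = (-265 + 226)/(-407 + 368) = -39/(-39) = -39*(-1/39) = 1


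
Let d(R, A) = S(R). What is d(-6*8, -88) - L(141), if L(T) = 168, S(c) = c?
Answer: -216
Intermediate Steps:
d(R, A) = R
d(-6*8, -88) - L(141) = -6*8 - 1*168 = -48 - 168 = -216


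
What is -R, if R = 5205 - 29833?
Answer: 24628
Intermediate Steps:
R = -24628
-R = -1*(-24628) = 24628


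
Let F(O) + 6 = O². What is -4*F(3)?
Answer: -12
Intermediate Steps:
F(O) = -6 + O²
-4*F(3) = -4*(-6 + 3²) = -4*(-6 + 9) = -4*3 = -12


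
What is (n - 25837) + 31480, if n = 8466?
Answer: 14109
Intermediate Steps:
(n - 25837) + 31480 = (8466 - 25837) + 31480 = -17371 + 31480 = 14109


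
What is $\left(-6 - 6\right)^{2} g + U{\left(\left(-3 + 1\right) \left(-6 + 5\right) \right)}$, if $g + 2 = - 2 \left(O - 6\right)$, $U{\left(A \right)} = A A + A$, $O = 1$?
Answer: $1158$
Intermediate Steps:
$U{\left(A \right)} = A + A^{2}$ ($U{\left(A \right)} = A^{2} + A = A + A^{2}$)
$g = 8$ ($g = -2 - 2 \left(1 - 6\right) = -2 - -10 = -2 + 10 = 8$)
$\left(-6 - 6\right)^{2} g + U{\left(\left(-3 + 1\right) \left(-6 + 5\right) \right)} = \left(-6 - 6\right)^{2} \cdot 8 + \left(-3 + 1\right) \left(-6 + 5\right) \left(1 + \left(-3 + 1\right) \left(-6 + 5\right)\right) = \left(-12\right)^{2} \cdot 8 + \left(-2\right) \left(-1\right) \left(1 - -2\right) = 144 \cdot 8 + 2 \left(1 + 2\right) = 1152 + 2 \cdot 3 = 1152 + 6 = 1158$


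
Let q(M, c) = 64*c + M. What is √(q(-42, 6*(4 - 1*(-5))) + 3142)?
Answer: 2*√1639 ≈ 80.969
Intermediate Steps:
q(M, c) = M + 64*c
√(q(-42, 6*(4 - 1*(-5))) + 3142) = √((-42 + 64*(6*(4 - 1*(-5)))) + 3142) = √((-42 + 64*(6*(4 + 5))) + 3142) = √((-42 + 64*(6*9)) + 3142) = √((-42 + 64*54) + 3142) = √((-42 + 3456) + 3142) = √(3414 + 3142) = √6556 = 2*√1639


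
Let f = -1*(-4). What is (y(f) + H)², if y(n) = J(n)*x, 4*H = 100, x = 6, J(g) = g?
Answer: 2401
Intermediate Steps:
H = 25 (H = (¼)*100 = 25)
f = 4
y(n) = 6*n (y(n) = n*6 = 6*n)
(y(f) + H)² = (6*4 + 25)² = (24 + 25)² = 49² = 2401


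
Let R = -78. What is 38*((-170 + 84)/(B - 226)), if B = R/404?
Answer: 660136/45691 ≈ 14.448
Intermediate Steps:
B = -39/202 (B = -78/404 = -78*1/404 = -39/202 ≈ -0.19307)
38*((-170 + 84)/(B - 226)) = 38*((-170 + 84)/(-39/202 - 226)) = 38*(-86/(-45691/202)) = 38*(-86*(-202/45691)) = 38*(17372/45691) = 660136/45691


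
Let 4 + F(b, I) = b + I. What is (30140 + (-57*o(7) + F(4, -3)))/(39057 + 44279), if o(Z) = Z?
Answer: 14869/41668 ≈ 0.35684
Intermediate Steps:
F(b, I) = -4 + I + b (F(b, I) = -4 + (b + I) = -4 + (I + b) = -4 + I + b)
(30140 + (-57*o(7) + F(4, -3)))/(39057 + 44279) = (30140 + (-57*7 + (-4 - 3 + 4)))/(39057 + 44279) = (30140 + (-399 - 3))/83336 = (30140 - 402)*(1/83336) = 29738*(1/83336) = 14869/41668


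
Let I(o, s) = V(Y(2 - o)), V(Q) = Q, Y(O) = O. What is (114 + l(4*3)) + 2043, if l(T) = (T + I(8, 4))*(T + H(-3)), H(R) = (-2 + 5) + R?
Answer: 2229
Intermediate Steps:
I(o, s) = 2 - o
H(R) = 3 + R
l(T) = T*(-6 + T) (l(T) = (T + (2 - 1*8))*(T + (3 - 3)) = (T + (2 - 8))*(T + 0) = (T - 6)*T = (-6 + T)*T = T*(-6 + T))
(114 + l(4*3)) + 2043 = (114 + (4*3)*(-6 + 4*3)) + 2043 = (114 + 12*(-6 + 12)) + 2043 = (114 + 12*6) + 2043 = (114 + 72) + 2043 = 186 + 2043 = 2229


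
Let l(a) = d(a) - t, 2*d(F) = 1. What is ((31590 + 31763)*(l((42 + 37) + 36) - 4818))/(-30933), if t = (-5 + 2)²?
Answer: 87363787/8838 ≈ 9885.0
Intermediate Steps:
t = 9 (t = (-3)² = 9)
d(F) = ½ (d(F) = (½)*1 = ½)
l(a) = -17/2 (l(a) = ½ - 1*9 = ½ - 9 = -17/2)
((31590 + 31763)*(l((42 + 37) + 36) - 4818))/(-30933) = ((31590 + 31763)*(-17/2 - 4818))/(-30933) = (63353*(-9653/2))*(-1/30933) = -611546509/2*(-1/30933) = 87363787/8838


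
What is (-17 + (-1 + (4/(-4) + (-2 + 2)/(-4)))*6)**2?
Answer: 841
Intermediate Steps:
(-17 + (-1 + (4/(-4) + (-2 + 2)/(-4)))*6)**2 = (-17 + (-1 + (4*(-1/4) + 0*(-1/4)))*6)**2 = (-17 + (-1 + (-1 + 0))*6)**2 = (-17 + (-1 - 1)*6)**2 = (-17 - 2*6)**2 = (-17 - 12)**2 = (-29)**2 = 841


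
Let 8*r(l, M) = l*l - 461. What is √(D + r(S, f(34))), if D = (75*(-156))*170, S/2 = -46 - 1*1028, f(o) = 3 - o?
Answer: I*√22597114/4 ≈ 1188.4*I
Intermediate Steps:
S = -2148 (S = 2*(-46 - 1*1028) = 2*(-46 - 1028) = 2*(-1074) = -2148)
D = -1989000 (D = -11700*170 = -1989000)
r(l, M) = -461/8 + l²/8 (r(l, M) = (l*l - 461)/8 = (l² - 461)/8 = (-461 + l²)/8 = -461/8 + l²/8)
√(D + r(S, f(34))) = √(-1989000 + (-461/8 + (⅛)*(-2148)²)) = √(-1989000 + (-461/8 + (⅛)*4613904)) = √(-1989000 + (-461/8 + 576738)) = √(-1989000 + 4613443/8) = √(-11298557/8) = I*√22597114/4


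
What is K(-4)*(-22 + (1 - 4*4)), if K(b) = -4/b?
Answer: -37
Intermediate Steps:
K(-4)*(-22 + (1 - 4*4)) = (-4/(-4))*(-22 + (1 - 4*4)) = (-4*(-1/4))*(-22 + (1 - 16)) = 1*(-22 - 15) = 1*(-37) = -37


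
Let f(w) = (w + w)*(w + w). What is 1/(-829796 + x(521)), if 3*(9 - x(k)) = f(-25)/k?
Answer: -1563/1296959581 ≈ -1.2051e-6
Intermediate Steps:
f(w) = 4*w² (f(w) = (2*w)*(2*w) = 4*w²)
x(k) = 9 - 2500/(3*k) (x(k) = 9 - 4*(-25)²/(3*k) = 9 - 4*625/(3*k) = 9 - 2500/(3*k))
1/(-829796 + x(521)) = 1/(-829796 + (9 - 2500/3/521)) = 1/(-829796 + (9 - 2500/3*1/521)) = 1/(-829796 + (9 - 2500/1563)) = 1/(-829796 + 11567/1563) = 1/(-1296959581/1563) = -1563/1296959581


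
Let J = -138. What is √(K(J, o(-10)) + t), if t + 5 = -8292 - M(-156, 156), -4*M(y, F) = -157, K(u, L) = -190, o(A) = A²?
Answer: I*√34105/2 ≈ 92.338*I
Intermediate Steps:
M(y, F) = 157/4 (M(y, F) = -¼*(-157) = 157/4)
t = -33345/4 (t = -5 + (-8292 - 1*157/4) = -5 + (-8292 - 157/4) = -5 - 33325/4 = -33345/4 ≈ -8336.3)
√(K(J, o(-10)) + t) = √(-190 - 33345/4) = √(-34105/4) = I*√34105/2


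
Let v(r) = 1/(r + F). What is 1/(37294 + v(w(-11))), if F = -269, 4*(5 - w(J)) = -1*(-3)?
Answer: 1059/39494342 ≈ 2.6814e-5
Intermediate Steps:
w(J) = 17/4 (w(J) = 5 - (-1)*(-3)/4 = 5 - 1/4*3 = 5 - 3/4 = 17/4)
v(r) = 1/(-269 + r) (v(r) = 1/(r - 269) = 1/(-269 + r))
1/(37294 + v(w(-11))) = 1/(37294 + 1/(-269 + 17/4)) = 1/(37294 + 1/(-1059/4)) = 1/(37294 - 4/1059) = 1/(39494342/1059) = 1059/39494342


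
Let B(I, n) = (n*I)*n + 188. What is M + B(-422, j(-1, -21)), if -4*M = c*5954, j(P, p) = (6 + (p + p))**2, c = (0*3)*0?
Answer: -708797764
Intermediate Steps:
c = 0 (c = 0*0 = 0)
j(P, p) = (6 + 2*p)**2
M = 0 (M = -0*5954 = -1/4*0 = 0)
B(I, n) = 188 + I*n**2 (B(I, n) = (I*n)*n + 188 = I*n**2 + 188 = 188 + I*n**2)
M + B(-422, j(-1, -21)) = 0 + (188 - 422*16*(3 - 21)**4) = 0 + (188 - 422*(4*(-18)**2)**2) = 0 + (188 - 422*(4*324)**2) = 0 + (188 - 422*1296**2) = 0 + (188 - 422*1679616) = 0 + (188 - 708797952) = 0 - 708797764 = -708797764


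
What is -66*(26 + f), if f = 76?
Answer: -6732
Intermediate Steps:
-66*(26 + f) = -66*(26 + 76) = -66*102 = -6732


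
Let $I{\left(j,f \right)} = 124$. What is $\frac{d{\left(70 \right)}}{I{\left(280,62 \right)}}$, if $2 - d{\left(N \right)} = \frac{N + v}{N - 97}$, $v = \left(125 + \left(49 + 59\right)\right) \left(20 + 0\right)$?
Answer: $\frac{1196}{837} \approx 1.4289$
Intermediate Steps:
$v = 4660$ ($v = \left(125 + 108\right) 20 = 233 \cdot 20 = 4660$)
$d{\left(N \right)} = 2 - \frac{4660 + N}{-97 + N}$ ($d{\left(N \right)} = 2 - \frac{N + 4660}{N - 97} = 2 - \frac{4660 + N}{-97 + N}$)
$\frac{d{\left(70 \right)}}{I{\left(280,62 \right)}} = \frac{\frac{1}{-97 + 70} \left(-4854 + 70\right)}{124} = \frac{1}{-27} \left(-4784\right) \frac{1}{124} = \left(- \frac{1}{27}\right) \left(-4784\right) \frac{1}{124} = \frac{4784}{27} \cdot \frac{1}{124} = \frac{1196}{837}$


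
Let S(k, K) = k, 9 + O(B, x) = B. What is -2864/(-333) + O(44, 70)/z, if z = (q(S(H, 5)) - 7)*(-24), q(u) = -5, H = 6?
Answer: 10327/1184 ≈ 8.7221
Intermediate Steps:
O(B, x) = -9 + B
z = 288 (z = (-5 - 7)*(-24) = -12*(-24) = 288)
-2864/(-333) + O(44, 70)/z = -2864/(-333) + (-9 + 44)/288 = -2864*(-1/333) + 35*(1/288) = 2864/333 + 35/288 = 10327/1184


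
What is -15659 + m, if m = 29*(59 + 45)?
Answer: -12643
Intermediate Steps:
m = 3016 (m = 29*104 = 3016)
-15659 + m = -15659 + 3016 = -12643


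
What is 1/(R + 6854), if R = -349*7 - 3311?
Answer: 1/1100 ≈ 0.00090909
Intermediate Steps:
R = -5754 (R = -2443 - 3311 = -5754)
1/(R + 6854) = 1/(-5754 + 6854) = 1/1100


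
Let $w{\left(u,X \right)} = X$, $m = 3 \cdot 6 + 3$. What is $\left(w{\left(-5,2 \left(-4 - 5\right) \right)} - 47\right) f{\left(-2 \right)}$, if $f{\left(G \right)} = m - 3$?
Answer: $-1170$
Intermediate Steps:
$m = 21$ ($m = 18 + 3 = 21$)
$f{\left(G \right)} = 18$ ($f{\left(G \right)} = 21 - 3 = 18$)
$\left(w{\left(-5,2 \left(-4 - 5\right) \right)} - 47\right) f{\left(-2 \right)} = \left(2 \left(-4 - 5\right) - 47\right) 18 = \left(2 \left(-9\right) - 47\right) 18 = \left(-18 - 47\right) 18 = \left(-65\right) 18 = -1170$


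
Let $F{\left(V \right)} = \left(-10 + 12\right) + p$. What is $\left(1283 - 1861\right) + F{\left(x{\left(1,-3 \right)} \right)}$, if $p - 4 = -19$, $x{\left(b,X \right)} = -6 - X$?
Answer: $-591$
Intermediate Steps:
$p = -15$ ($p = 4 - 19 = -15$)
$F{\left(V \right)} = -13$ ($F{\left(V \right)} = \left(-10 + 12\right) - 15 = 2 - 15 = -13$)
$\left(1283 - 1861\right) + F{\left(x{\left(1,-3 \right)} \right)} = \left(1283 - 1861\right) - 13 = -578 - 13 = -591$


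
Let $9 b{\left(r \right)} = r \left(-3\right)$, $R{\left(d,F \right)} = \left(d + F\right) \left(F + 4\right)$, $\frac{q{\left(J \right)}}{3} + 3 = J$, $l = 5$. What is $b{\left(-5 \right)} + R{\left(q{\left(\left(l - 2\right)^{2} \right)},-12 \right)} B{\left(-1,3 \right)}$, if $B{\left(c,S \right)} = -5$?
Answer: $\frac{725}{3} \approx 241.67$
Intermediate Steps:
$q{\left(J \right)} = -9 + 3 J$
$R{\left(d,F \right)} = \left(4 + F\right) \left(F + d\right)$ ($R{\left(d,F \right)} = \left(F + d\right) \left(4 + F\right) = \left(4 + F\right) \left(F + d\right)$)
$b{\left(r \right)} = - \frac{r}{3}$ ($b{\left(r \right)} = \frac{r \left(-3\right)}{9} = \frac{\left(-3\right) r}{9} = - \frac{r}{3}$)
$b{\left(-5 \right)} + R{\left(q{\left(\left(l - 2\right)^{2} \right)},-12 \right)} B{\left(-1,3 \right)} = \left(- \frac{1}{3}\right) \left(-5\right) + \left(\left(-12\right)^{2} + 4 \left(-12\right) + 4 \left(-9 + 3 \left(5 - 2\right)^{2}\right) - 12 \left(-9 + 3 \left(5 - 2\right)^{2}\right)\right) \left(-5\right) = \frac{5}{3} + \left(144 - 48 + 4 \left(-9 + 3 \cdot 3^{2}\right) - 12 \left(-9 + 3 \cdot 3^{2}\right)\right) \left(-5\right) = \frac{5}{3} + \left(144 - 48 + 4 \left(-9 + 3 \cdot 9\right) - 12 \left(-9 + 3 \cdot 9\right)\right) \left(-5\right) = \frac{5}{3} + \left(144 - 48 + 4 \left(-9 + 27\right) - 12 \left(-9 + 27\right)\right) \left(-5\right) = \frac{5}{3} + \left(144 - 48 + 4 \cdot 18 - 216\right) \left(-5\right) = \frac{5}{3} + \left(144 - 48 + 72 - 216\right) \left(-5\right) = \frac{5}{3} - -240 = \frac{5}{3} + 240 = \frac{725}{3}$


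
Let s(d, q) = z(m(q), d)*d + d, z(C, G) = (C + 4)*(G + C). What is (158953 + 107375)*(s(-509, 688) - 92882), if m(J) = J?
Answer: -16816536640584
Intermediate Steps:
z(C, G) = (4 + C)*(C + G)
s(d, q) = d + d*(q² + 4*d + 4*q + d*q) (s(d, q) = (q² + 4*q + 4*d + q*d)*d + d = (q² + 4*q + 4*d + d*q)*d + d = (q² + 4*d + 4*q + d*q)*d + d = d*(q² + 4*d + 4*q + d*q) + d = d + d*(q² + 4*d + 4*q + d*q))
(158953 + 107375)*(s(-509, 688) - 92882) = (158953 + 107375)*(-509*(1 + 688² + 4*(-509) + 4*688 - 509*688) - 92882) = 266328*(-509*(1 + 473344 - 2036 + 2752 - 350192) - 92882) = 266328*(-509*123869 - 92882) = 266328*(-63049321 - 92882) = 266328*(-63142203) = -16816536640584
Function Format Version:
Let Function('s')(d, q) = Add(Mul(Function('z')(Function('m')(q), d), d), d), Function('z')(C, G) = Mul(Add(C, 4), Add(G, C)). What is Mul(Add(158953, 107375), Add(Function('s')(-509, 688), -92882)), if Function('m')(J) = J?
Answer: -16816536640584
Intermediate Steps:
Function('z')(C, G) = Mul(Add(4, C), Add(C, G))
Function('s')(d, q) = Add(d, Mul(d, Add(Pow(q, 2), Mul(4, d), Mul(4, q), Mul(d, q)))) (Function('s')(d, q) = Add(Mul(Add(Pow(q, 2), Mul(4, q), Mul(4, d), Mul(q, d)), d), d) = Add(Mul(Add(Pow(q, 2), Mul(4, q), Mul(4, d), Mul(d, q)), d), d) = Add(Mul(Add(Pow(q, 2), Mul(4, d), Mul(4, q), Mul(d, q)), d), d) = Add(Mul(d, Add(Pow(q, 2), Mul(4, d), Mul(4, q), Mul(d, q))), d) = Add(d, Mul(d, Add(Pow(q, 2), Mul(4, d), Mul(4, q), Mul(d, q)))))
Mul(Add(158953, 107375), Add(Function('s')(-509, 688), -92882)) = Mul(Add(158953, 107375), Add(Mul(-509, Add(1, Pow(688, 2), Mul(4, -509), Mul(4, 688), Mul(-509, 688))), -92882)) = Mul(266328, Add(Mul(-509, Add(1, 473344, -2036, 2752, -350192)), -92882)) = Mul(266328, Add(Mul(-509, 123869), -92882)) = Mul(266328, Add(-63049321, -92882)) = Mul(266328, -63142203) = -16816536640584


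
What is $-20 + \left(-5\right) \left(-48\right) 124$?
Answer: $29740$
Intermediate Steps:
$-20 + \left(-5\right) \left(-48\right) 124 = -20 + 240 \cdot 124 = -20 + 29760 = 29740$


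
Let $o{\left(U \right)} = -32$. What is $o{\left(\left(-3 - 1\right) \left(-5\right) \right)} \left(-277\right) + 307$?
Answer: $9171$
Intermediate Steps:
$o{\left(\left(-3 - 1\right) \left(-5\right) \right)} \left(-277\right) + 307 = \left(-32\right) \left(-277\right) + 307 = 8864 + 307 = 9171$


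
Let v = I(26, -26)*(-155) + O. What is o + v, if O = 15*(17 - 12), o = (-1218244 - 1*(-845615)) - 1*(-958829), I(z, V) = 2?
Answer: 585965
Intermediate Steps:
o = 586200 (o = (-1218244 + 845615) + 958829 = -372629 + 958829 = 586200)
O = 75 (O = 15*5 = 75)
v = -235 (v = 2*(-155) + 75 = -310 + 75 = -235)
o + v = 586200 - 235 = 585965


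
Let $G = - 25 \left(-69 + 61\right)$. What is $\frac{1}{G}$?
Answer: $\frac{1}{200} \approx 0.005$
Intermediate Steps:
$G = 200$ ($G = - 25 \left(-8\right) = \left(-1\right) \left(-200\right) = 200$)
$\frac{1}{G} = \frac{1}{200}$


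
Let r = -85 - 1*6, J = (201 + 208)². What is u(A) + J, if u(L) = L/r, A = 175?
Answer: 2174628/13 ≈ 1.6728e+5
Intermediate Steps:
J = 167281 (J = 409² = 167281)
r = -91 (r = -85 - 6 = -91)
u(L) = -L/91 (u(L) = L/(-91) = L*(-1/91) = -L/91)
u(A) + J = -1/91*175 + 167281 = -25/13 + 167281 = 2174628/13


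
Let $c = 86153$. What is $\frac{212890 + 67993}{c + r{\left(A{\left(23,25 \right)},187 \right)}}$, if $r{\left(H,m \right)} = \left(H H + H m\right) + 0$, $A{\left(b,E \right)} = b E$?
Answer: $\frac{280883}{524303} \approx 0.53573$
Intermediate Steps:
$A{\left(b,E \right)} = E b$
$r{\left(H,m \right)} = H^{2} + H m$ ($r{\left(H,m \right)} = \left(H^{2} + H m\right) + 0 = H^{2} + H m$)
$\frac{212890 + 67993}{c + r{\left(A{\left(23,25 \right)},187 \right)}} = \frac{212890 + 67993}{86153 + 25 \cdot 23 \left(25 \cdot 23 + 187\right)} = \frac{280883}{86153 + 575 \left(575 + 187\right)} = \frac{280883}{86153 + 575 \cdot 762} = \frac{280883}{86153 + 438150} = \frac{280883}{524303}$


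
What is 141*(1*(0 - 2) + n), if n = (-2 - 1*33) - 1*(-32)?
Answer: -705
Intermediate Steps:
n = -3 (n = (-2 - 33) + 32 = -35 + 32 = -3)
141*(1*(0 - 2) + n) = 141*(1*(0 - 2) - 3) = 141*(1*(-2) - 3) = 141*(-2 - 3) = 141*(-5) = -705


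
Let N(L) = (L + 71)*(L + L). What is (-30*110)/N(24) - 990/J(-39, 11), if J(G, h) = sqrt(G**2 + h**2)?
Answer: -55/76 - 495*sqrt(1642)/821 ≈ -25.155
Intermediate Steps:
N(L) = 2*L*(71 + L) (N(L) = (71 + L)*(2*L) = 2*L*(71 + L))
(-30*110)/N(24) - 990/J(-39, 11) = (-30*110)/((2*24*(71 + 24))) - 990/sqrt((-39)**2 + 11**2) = -3300/(2*24*95) - 990/sqrt(1521 + 121) = -3300/4560 - 990*sqrt(1642)/1642 = -3300*1/4560 - 495*sqrt(1642)/821 = -55/76 - 495*sqrt(1642)/821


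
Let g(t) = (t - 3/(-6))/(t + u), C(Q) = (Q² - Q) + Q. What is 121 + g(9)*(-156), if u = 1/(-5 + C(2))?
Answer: -257/4 ≈ -64.250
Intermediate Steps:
C(Q) = Q²
u = -1 (u = 1/(-5 + 2²) = 1/(-5 + 4) = 1/(-1) = -1)
g(t) = (½ + t)/(-1 + t) (g(t) = (t - 3/(-6))/(t - 1) = (t - 3*(-⅙))/(-1 + t) = (t + ½)/(-1 + t) = (½ + t)/(-1 + t))
121 + g(9)*(-156) = 121 + ((½ + 9)/(-1 + 9))*(-156) = 121 + ((19/2)/8)*(-156) = 121 + ((⅛)*(19/2))*(-156) = 121 + (19/16)*(-156) = 121 - 741/4 = -257/4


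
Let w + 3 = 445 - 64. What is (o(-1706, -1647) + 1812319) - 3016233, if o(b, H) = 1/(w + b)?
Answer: -1598797793/1328 ≈ -1.2039e+6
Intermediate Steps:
w = 378 (w = -3 + (445 - 64) = -3 + 381 = 378)
o(b, H) = 1/(378 + b)
(o(-1706, -1647) + 1812319) - 3016233 = (1/(378 - 1706) + 1812319) - 3016233 = (1/(-1328) + 1812319) - 3016233 = (-1/1328 + 1812319) - 3016233 = 2406759631/1328 - 3016233 = -1598797793/1328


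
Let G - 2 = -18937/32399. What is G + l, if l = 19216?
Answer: 622625045/32399 ≈ 19217.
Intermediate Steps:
G = 45861/32399 (G = 2 - 18937/32399 = 45861/32399 ≈ 1.4155)
G + l = 45861/32399 + 19216 = 622625045/32399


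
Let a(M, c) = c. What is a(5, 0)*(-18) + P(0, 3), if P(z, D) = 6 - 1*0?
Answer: 6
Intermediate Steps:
P(z, D) = 6 (P(z, D) = 6 + 0 = 6)
a(5, 0)*(-18) + P(0, 3) = 0*(-18) + 6 = 0 + 6 = 6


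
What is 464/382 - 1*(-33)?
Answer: 6535/191 ≈ 34.215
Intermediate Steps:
464/382 - 1*(-33) = 464*(1/382) + 33 = 232/191 + 33 = 6535/191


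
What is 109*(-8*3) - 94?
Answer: -2710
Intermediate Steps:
109*(-8*3) - 94 = 109*(-24) - 94 = -2616 - 94 = -2710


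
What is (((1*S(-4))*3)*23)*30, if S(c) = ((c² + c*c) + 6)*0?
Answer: 0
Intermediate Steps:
S(c) = 0 (S(c) = ((c² + c²) + 6)*0 = (2*c² + 6)*0 = (6 + 2*c²)*0 = 0)
(((1*S(-4))*3)*23)*30 = (((1*0)*3)*23)*30 = ((0*3)*23)*30 = (0*23)*30 = 0*30 = 0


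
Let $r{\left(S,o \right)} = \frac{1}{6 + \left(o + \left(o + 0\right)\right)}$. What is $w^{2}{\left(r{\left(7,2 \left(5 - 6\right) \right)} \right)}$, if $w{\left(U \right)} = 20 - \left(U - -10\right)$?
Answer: $\frac{361}{4} \approx 90.25$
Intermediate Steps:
$r{\left(S,o \right)} = \frac{1}{6 + 2 o}$ ($r{\left(S,o \right)} = \frac{1}{6 + \left(o + o\right)} = \frac{1}{6 + 2 o}$)
$w{\left(U \right)} = 10 - U$ ($w{\left(U \right)} = 20 - \left(U + 10\right) = 20 - \left(10 + U\right) = 10 - U$)
$w^{2}{\left(r{\left(7,2 \left(5 - 6\right) \right)} \right)} = \left(10 - \frac{1}{2 \left(3 + 2 \left(5 - 6\right)\right)}\right)^{2} = \left(10 - \frac{1}{2 \left(3 + 2 \left(-1\right)\right)}\right)^{2} = \left(10 - \frac{1}{2 \left(3 - 2\right)}\right)^{2} = \left(10 - \frac{1}{2 \cdot 1}\right)^{2} = \left(10 - \frac{1}{2} \cdot 1\right)^{2} = \left(10 - \frac{1}{2}\right)^{2} = \left(\frac{19}{2}\right)^{2} = \frac{361}{4}$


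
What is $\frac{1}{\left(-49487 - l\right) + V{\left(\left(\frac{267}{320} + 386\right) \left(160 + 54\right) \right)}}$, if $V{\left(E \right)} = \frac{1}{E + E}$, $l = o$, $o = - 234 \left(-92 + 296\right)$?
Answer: $- \frac{13245209}{23192360879} \approx -0.0005711$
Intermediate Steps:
$o = -47736$ ($o = \left(-234\right) 204 = -47736$)
$l = -47736$
$V{\left(E \right)} = \frac{1}{2 E}$
$\frac{1}{\left(-49487 - l\right) + V{\left(\left(\frac{267}{320} + 386\right) \left(160 + 54\right) \right)}} = \frac{1}{\left(-49487 - -47736\right) + \frac{1}{2 \left(\frac{267}{320} + 386\right) \left(160 + 54\right)}} = \frac{1}{\left(-49487 + 47736\right) + \frac{1}{2 \left(267 \cdot \frac{1}{320} + 386\right) 214}} = \frac{1}{-1751 + \frac{1}{2 \left(\frac{267}{320} + 386\right) 214}} = \frac{1}{-1751 + \frac{1}{2 \cdot \frac{123787}{320} \cdot 214}} = \frac{1}{-1751 + \frac{1}{2 \cdot \frac{13245209}{160}}} = \frac{1}{-1751 + \frac{1}{2} \cdot \frac{160}{13245209}} = \frac{1}{-1751 + \frac{80}{13245209}} = \frac{1}{- \frac{23192360879}{13245209}} = - \frac{13245209}{23192360879}$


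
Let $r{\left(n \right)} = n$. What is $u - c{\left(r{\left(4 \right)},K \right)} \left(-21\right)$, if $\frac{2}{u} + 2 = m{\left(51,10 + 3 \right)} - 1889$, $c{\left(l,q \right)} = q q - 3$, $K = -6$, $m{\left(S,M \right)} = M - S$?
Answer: $\frac{1336795}{1929} \approx 693.0$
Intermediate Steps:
$c{\left(l,q \right)} = -3 + q^{2}$ ($c{\left(l,q \right)} = q^{2} - 3 = -3 + q^{2}$)
$u = - \frac{2}{1929}$ ($u = \frac{2}{-2 + \left(\left(\left(10 + 3\right) - 51\right) - 1889\right)} = \frac{2}{-2 + \left(\left(13 - 51\right) - 1889\right)} = \frac{2}{-2 - 1927} = \frac{2}{-1929} = 2 \left(- \frac{1}{1929}\right) = - \frac{2}{1929} \approx -0.0010368$)
$u - c{\left(r{\left(4 \right)},K \right)} \left(-21\right) = - \frac{2}{1929} - \left(-3 + \left(-6\right)^{2}\right) \left(-21\right) = - \frac{2}{1929} - \left(-3 + 36\right) \left(-21\right) = - \frac{2}{1929} - 33 \left(-21\right) = - \frac{2}{1929} - -693 = - \frac{2}{1929} + 693 = \frac{1336795}{1929}$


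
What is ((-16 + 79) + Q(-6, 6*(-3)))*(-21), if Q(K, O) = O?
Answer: -945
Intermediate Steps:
((-16 + 79) + Q(-6, 6*(-3)))*(-21) = ((-16 + 79) + 6*(-3))*(-21) = (63 - 18)*(-21) = 45*(-21) = -945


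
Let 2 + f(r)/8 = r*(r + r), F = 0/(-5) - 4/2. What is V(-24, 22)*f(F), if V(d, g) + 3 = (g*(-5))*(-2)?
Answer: 10416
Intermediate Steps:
V(d, g) = -3 + 10*g (V(d, g) = -3 + (g*(-5))*(-2) = -3 - 5*g*(-2) = -3 + 10*g)
F = -2 (F = 0*(-1/5) - 4*1/2 = 0 - 2 = -2)
f(r) = -16 + 16*r**2 (f(r) = -16 + 8*(r*(r + r)) = -16 + 8*(r*(2*r)) = -16 + 8*(2*r**2) = -16 + 16*r**2)
V(-24, 22)*f(F) = (-3 + 10*22)*(-16 + 16*(-2)**2) = (-3 + 220)*(-16 + 16*4) = 217*(-16 + 64) = 217*48 = 10416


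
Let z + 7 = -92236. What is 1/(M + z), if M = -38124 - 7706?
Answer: -1/138073 ≈ -7.2425e-6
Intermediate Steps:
z = -92243 (z = -7 - 92236 = -92243)
M = -45830
1/(M + z) = 1/(-45830 - 92243) = 1/(-138073) = -1/138073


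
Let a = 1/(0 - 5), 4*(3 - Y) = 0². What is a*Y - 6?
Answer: -33/5 ≈ -6.6000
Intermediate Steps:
Y = 3 (Y = 3 - ¼*0² = 3 - ¼*0 = 3 + 0 = 3)
a = -⅕ (a = 1/(-5) = -⅕ ≈ -0.20000)
a*Y - 6 = -⅕*3 - 6 = -⅗ - 6 = -33/5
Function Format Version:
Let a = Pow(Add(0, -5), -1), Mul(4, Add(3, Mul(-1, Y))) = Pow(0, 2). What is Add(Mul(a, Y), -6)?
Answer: Rational(-33, 5) ≈ -6.6000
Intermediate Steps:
Y = 3 (Y = Add(3, Mul(Rational(-1, 4), Pow(0, 2))) = Add(3, Mul(Rational(-1, 4), 0)) = Add(3, 0) = 3)
a = Rational(-1, 5) (a = Pow(-5, -1) = Rational(-1, 5) ≈ -0.20000)
Add(Mul(a, Y), -6) = Add(Mul(Rational(-1, 5), 3), -6) = Add(Rational(-3, 5), -6) = Rational(-33, 5)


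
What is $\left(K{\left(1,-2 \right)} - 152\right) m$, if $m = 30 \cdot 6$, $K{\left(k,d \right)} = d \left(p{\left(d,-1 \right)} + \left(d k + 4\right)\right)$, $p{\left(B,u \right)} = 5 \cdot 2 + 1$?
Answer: $-32040$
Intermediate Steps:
$p{\left(B,u \right)} = 11$ ($p{\left(B,u \right)} = 10 + 1 = 11$)
$K{\left(k,d \right)} = d \left(15 + d k\right)$ ($K{\left(k,d \right)} = d \left(11 + \left(d k + 4\right)\right) = d \left(11 + \left(4 + d k\right)\right) = d \left(15 + d k\right)$)
$m = 180$
$\left(K{\left(1,-2 \right)} - 152\right) m = \left(- 2 \left(15 - 2\right) - 152\right) 180 = \left(\left(-2\right) 13 - 152\right) 180 = \left(-26 - 152\right) 180 = \left(-178\right) 180 = -32040$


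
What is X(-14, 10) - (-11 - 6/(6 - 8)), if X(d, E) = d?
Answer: -6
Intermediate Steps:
X(-14, 10) - (-11 - 6/(6 - 8)) = -14 - (-11 - 6/(6 - 8)) = -14 - (-11 - 6/(-2)) = -14 - (-11 - 1/2*(-6)) = -14 - (-11 + 3) = -14 - 1*(-8) = -14 + 8 = -6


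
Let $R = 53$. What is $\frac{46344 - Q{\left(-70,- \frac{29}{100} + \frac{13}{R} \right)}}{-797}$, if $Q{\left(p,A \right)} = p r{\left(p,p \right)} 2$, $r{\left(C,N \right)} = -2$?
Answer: $- \frac{46064}{797} \approx -57.797$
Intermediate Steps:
$Q{\left(p,A \right)} = - 4 p$ ($Q{\left(p,A \right)} = p \left(-2\right) 2 = - 2 p 2 = - 4 p$)
$\frac{46344 - Q{\left(-70,- \frac{29}{100} + \frac{13}{R} \right)}}{-797} = \frac{46344 - \left(-4\right) \left(-70\right)}{-797} = \left(46344 - 280\right) \left(- \frac{1}{797}\right) = 46064 \left(- \frac{1}{797}\right) = - \frac{46064}{797}$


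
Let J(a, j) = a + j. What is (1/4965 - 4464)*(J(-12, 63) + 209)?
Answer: -1152515468/993 ≈ -1.1606e+6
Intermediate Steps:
(1/4965 - 4464)*(J(-12, 63) + 209) = (1/4965 - 4464)*((-12 + 63) + 209) = (1/4965 - 4464)*(51 + 209) = -22163759/4965*260 = -1152515468/993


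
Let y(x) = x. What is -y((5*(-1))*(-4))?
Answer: -20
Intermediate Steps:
-y((5*(-1))*(-4)) = -5*(-1)*(-4) = -(-5)*(-4) = -1*20 = -20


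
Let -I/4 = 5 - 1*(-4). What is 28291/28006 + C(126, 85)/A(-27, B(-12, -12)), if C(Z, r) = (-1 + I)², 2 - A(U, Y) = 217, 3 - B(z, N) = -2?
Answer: -1697771/316910 ≈ -5.3573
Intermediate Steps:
I = -36 (I = -4*(5 - 1*(-4)) = -4*(5 + 4) = -4*9 = -36)
B(z, N) = 5 (B(z, N) = 3 - 1*(-2) = 3 + 2 = 5)
A(U, Y) = -215 (A(U, Y) = 2 - 1*217 = 2 - 217 = -215)
C(Z, r) = 1369 (C(Z, r) = (-1 - 36)² = (-37)² = 1369)
28291/28006 + C(126, 85)/A(-27, B(-12, -12)) = 28291/28006 + 1369/(-215) = 28291*(1/28006) + 1369*(-1/215) = 1489/1474 - 1369/215 = -1697771/316910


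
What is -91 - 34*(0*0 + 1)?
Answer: -125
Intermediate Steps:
-91 - 34*(0*0 + 1) = -91 - 34*(0 + 1) = -91 - 34*1 = -91 - 34 = -125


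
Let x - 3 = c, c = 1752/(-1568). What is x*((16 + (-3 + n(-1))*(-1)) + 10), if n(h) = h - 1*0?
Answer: 5535/98 ≈ 56.480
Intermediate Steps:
n(h) = h (n(h) = h + 0 = h)
c = -219/196 (c = 1752*(-1/1568) = -219/196 ≈ -1.1173)
x = 369/196 (x = 3 - 219/196 = 369/196 ≈ 1.8827)
x*((16 + (-3 + n(-1))*(-1)) + 10) = 369*((16 + (-3 - 1)*(-1)) + 10)/196 = 369*((16 - 4*(-1)) + 10)/196 = 369*((16 + 4) + 10)/196 = 369*(20 + 10)/196 = (369/196)*30 = 5535/98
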